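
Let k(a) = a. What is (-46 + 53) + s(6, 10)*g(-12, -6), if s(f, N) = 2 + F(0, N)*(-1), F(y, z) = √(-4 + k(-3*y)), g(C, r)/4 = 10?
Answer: 87 - 80*I ≈ 87.0 - 80.0*I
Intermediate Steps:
g(C, r) = 40 (g(C, r) = 4*10 = 40)
F(y, z) = √(-4 - 3*y)
s(f, N) = 2 - 2*I (s(f, N) = 2 + √(-4 - 3*0)*(-1) = 2 + √(-4 + 0)*(-1) = 2 + √(-4)*(-1) = 2 + (2*I)*(-1) = 2 - 2*I)
(-46 + 53) + s(6, 10)*g(-12, -6) = (-46 + 53) + (2 - 2*I)*40 = 7 + (80 - 80*I) = 87 - 80*I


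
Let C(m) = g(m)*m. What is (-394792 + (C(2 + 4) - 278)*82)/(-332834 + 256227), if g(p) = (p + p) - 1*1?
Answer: 412176/76607 ≈ 5.3804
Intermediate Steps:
g(p) = -1 + 2*p (g(p) = 2*p - 1 = -1 + 2*p)
C(m) = m*(-1 + 2*m) (C(m) = (-1 + 2*m)*m = m*(-1 + 2*m))
(-394792 + (C(2 + 4) - 278)*82)/(-332834 + 256227) = (-394792 + ((2 + 4)*(-1 + 2*(2 + 4)) - 278)*82)/(-332834 + 256227) = (-394792 + (6*(-1 + 2*6) - 278)*82)/(-76607) = (-394792 + (6*(-1 + 12) - 278)*82)*(-1/76607) = (-394792 + (6*11 - 278)*82)*(-1/76607) = (-394792 + (66 - 278)*82)*(-1/76607) = (-394792 - 212*82)*(-1/76607) = (-394792 - 17384)*(-1/76607) = -412176*(-1/76607) = 412176/76607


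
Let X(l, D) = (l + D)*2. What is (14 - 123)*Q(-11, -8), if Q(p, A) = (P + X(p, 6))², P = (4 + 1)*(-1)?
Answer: -24525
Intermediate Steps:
X(l, D) = 2*D + 2*l (X(l, D) = (D + l)*2 = 2*D + 2*l)
P = -5 (P = 5*(-1) = -5)
Q(p, A) = (7 + 2*p)² (Q(p, A) = (-5 + (2*6 + 2*p))² = (-5 + (12 + 2*p))² = (7 + 2*p)²)
(14 - 123)*Q(-11, -8) = (14 - 123)*(7 + 2*(-11))² = -109*(7 - 22)² = -109*(-15)² = -109*225 = -24525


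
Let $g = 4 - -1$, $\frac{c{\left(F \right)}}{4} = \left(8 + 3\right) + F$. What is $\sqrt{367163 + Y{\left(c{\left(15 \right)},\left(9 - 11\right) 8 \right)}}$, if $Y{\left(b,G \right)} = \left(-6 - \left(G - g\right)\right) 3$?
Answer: $2 \sqrt{91802} \approx 605.98$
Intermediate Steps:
$c{\left(F \right)} = 44 + 4 F$ ($c{\left(F \right)} = 4 \left(\left(8 + 3\right) + F\right) = 4 \left(11 + F\right) = 44 + 4 F$)
$g = 5$ ($g = 4 + 1 = 5$)
$Y{\left(b,G \right)} = -3 - 3 G$ ($Y{\left(b,G \right)} = \left(-6 - \left(-5 + G\right)\right) 3 = \left(-1 - G\right) 3 = -3 - 3 G$)
$\sqrt{367163 + Y{\left(c{\left(15 \right)},\left(9 - 11\right) 8 \right)}} = \sqrt{367163 - \left(3 + 3 \left(9 - 11\right) 8\right)} = \sqrt{367163 - \left(3 + 3 \left(\left(-2\right) 8\right)\right)} = \sqrt{367163 - -45} = \sqrt{367163 + \left(-3 + 48\right)} = \sqrt{367163 + 45} = \sqrt{367208} = 2 \sqrt{91802}$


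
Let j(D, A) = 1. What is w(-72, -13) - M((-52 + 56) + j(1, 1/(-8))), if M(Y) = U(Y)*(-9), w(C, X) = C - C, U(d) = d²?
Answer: 225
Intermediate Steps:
w(C, X) = 0
M(Y) = -9*Y² (M(Y) = Y²*(-9) = -9*Y²)
w(-72, -13) - M((-52 + 56) + j(1, 1/(-8))) = 0 - (-9)*((-52 + 56) + 1)² = 0 - (-9)*(4 + 1)² = 0 - (-9)*5² = 0 - (-9)*25 = 0 - 1*(-225) = 0 + 225 = 225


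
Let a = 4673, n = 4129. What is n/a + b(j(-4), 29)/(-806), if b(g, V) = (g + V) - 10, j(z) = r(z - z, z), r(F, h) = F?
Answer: 3239187/3766438 ≈ 0.86001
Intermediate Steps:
j(z) = 0 (j(z) = z - z = 0)
b(g, V) = -10 + V + g (b(g, V) = (V + g) - 10 = -10 + V + g)
n/a + b(j(-4), 29)/(-806) = 4129/4673 + (-10 + 29 + 0)/(-806) = 4129*(1/4673) + 19*(-1/806) = 4129/4673 - 19/806 = 3239187/3766438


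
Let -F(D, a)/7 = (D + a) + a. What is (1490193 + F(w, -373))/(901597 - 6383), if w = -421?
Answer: 749181/447607 ≈ 1.6737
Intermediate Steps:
F(D, a) = -14*a - 7*D (F(D, a) = -7*((D + a) + a) = -7*(D + 2*a) = -14*a - 7*D)
(1490193 + F(w, -373))/(901597 - 6383) = (1490193 + (-14*(-373) - 7*(-421)))/(901597 - 6383) = (1490193 + (5222 + 2947))/895214 = (1490193 + 8169)*(1/895214) = 1498362*(1/895214) = 749181/447607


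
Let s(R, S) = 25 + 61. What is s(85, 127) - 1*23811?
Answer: -23725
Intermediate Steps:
s(R, S) = 86
s(85, 127) - 1*23811 = 86 - 1*23811 = 86 - 23811 = -23725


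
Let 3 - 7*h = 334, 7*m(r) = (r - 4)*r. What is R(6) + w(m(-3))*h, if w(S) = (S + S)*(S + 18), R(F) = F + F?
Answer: -5946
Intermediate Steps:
m(r) = r*(-4 + r)/7 (m(r) = ((r - 4)*r)/7 = ((-4 + r)*r)/7 = (r*(-4 + r))/7 = r*(-4 + r)/7)
R(F) = 2*F
h = -331/7 (h = 3/7 - 1/7*334 = 3/7 - 334/7 = -331/7 ≈ -47.286)
w(S) = 2*S*(18 + S) (w(S) = (2*S)*(18 + S) = 2*S*(18 + S))
R(6) + w(m(-3))*h = 2*6 + (2*((1/7)*(-3)*(-4 - 3))*(18 + (1/7)*(-3)*(-4 - 3)))*(-331/7) = 12 + (2*((1/7)*(-3)*(-7))*(18 + (1/7)*(-3)*(-7)))*(-331/7) = 12 + (2*3*(18 + 3))*(-331/7) = 12 + (2*3*21)*(-331/7) = 12 + 126*(-331/7) = 12 - 5958 = -5946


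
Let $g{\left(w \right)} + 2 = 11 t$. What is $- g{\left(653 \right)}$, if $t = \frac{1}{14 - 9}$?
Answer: $- \frac{1}{5} \approx -0.2$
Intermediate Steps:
$t = \frac{1}{5} \approx 0.2$
$g{\left(w \right)} = \frac{1}{5}$ ($g{\left(w \right)} = -2 + 11 \cdot \frac{1}{5} = -2 + \frac{11}{5} = \frac{1}{5}$)
$- g{\left(653 \right)} = \left(-1\right) \frac{1}{5} = - \frac{1}{5}$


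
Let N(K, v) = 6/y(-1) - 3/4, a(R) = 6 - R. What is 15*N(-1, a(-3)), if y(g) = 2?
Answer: 135/4 ≈ 33.750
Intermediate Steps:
N(K, v) = 9/4 (N(K, v) = 6/2 - 3/4 = 6*(½) - 3*¼ = 3 - ¾ = 9/4)
15*N(-1, a(-3)) = 15*(9/4) = 135/4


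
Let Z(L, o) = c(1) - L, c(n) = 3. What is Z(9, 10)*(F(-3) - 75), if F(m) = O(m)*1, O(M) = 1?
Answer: 444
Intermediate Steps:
Z(L, o) = 3 - L
F(m) = 1 (F(m) = 1*1 = 1)
Z(9, 10)*(F(-3) - 75) = (3 - 1*9)*(1 - 75) = (3 - 9)*(-74) = -6*(-74) = 444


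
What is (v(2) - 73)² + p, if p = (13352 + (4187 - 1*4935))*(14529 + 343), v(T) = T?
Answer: 187451729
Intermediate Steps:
p = 187446688 (p = (13352 + (4187 - 4935))*14872 = (13352 - 748)*14872 = 12604*14872 = 187446688)
(v(2) - 73)² + p = (2 - 73)² + 187446688 = (-71)² + 187446688 = 5041 + 187446688 = 187451729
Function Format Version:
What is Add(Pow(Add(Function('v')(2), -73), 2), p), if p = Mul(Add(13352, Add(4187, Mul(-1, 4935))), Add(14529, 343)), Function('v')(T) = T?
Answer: 187451729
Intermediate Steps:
p = 187446688 (p = Mul(Add(13352, Add(4187, -4935)), 14872) = Mul(Add(13352, -748), 14872) = Mul(12604, 14872) = 187446688)
Add(Pow(Add(Function('v')(2), -73), 2), p) = Add(Pow(Add(2, -73), 2), 187446688) = Add(Pow(-71, 2), 187446688) = Add(5041, 187446688) = 187451729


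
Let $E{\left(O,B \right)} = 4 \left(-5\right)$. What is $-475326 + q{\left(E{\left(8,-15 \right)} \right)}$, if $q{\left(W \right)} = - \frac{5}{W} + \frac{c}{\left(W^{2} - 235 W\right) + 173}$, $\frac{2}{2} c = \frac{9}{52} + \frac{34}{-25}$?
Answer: $- \frac{1629155242609}{3427450} \approx -4.7533 \cdot 10^{5}$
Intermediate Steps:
$c = - \frac{1543}{1300}$ ($c = \frac{9}{52} + \frac{34}{-25} = 9 \cdot \frac{1}{52} + 34 \left(- \frac{1}{25}\right) = \frac{9}{52} - \frac{34}{25} = - \frac{1543}{1300} \approx -1.1869$)
$E{\left(O,B \right)} = -20$
$q{\left(W \right)} = - \frac{5}{W} - \frac{1543}{1300 \left(173 + W^{2} - 235 W\right)}$ ($q{\left(W \right)} = - \frac{5}{W} - \frac{1543}{1300 \left(\left(W^{2} - 235 W\right) + 173\right)} = - \frac{5}{W} - \frac{1543}{1300 \left(173 + W^{2} - 235 W\right)}$)
$-475326 + q{\left(E{\left(8,-15 \right)} \right)} = -475326 + \frac{-1124500 - 6500 \left(-20\right)^{2} + 1525957 \left(-20\right)}{1300 \left(-20\right) \left(173 + \left(-20\right)^{2} - -4700\right)} = -475326 + \frac{1}{1300} \left(- \frac{1}{20}\right) \frac{1}{173 + 400 + 4700} \left(-1124500 - 2600000 - 30519140\right) = -475326 + \frac{1}{1300} \left(- \frac{1}{20}\right) \frac{1}{5273} \left(-1124500 - 2600000 - 30519140\right) = -475326 + \frac{1}{1300} \left(- \frac{1}{20}\right) \frac{1}{5273} \left(-34243640\right) = -475326 + \frac{856091}{3427450} = - \frac{1629155242609}{3427450}$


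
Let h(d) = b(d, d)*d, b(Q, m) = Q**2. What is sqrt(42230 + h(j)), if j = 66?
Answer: sqrt(329726) ≈ 574.22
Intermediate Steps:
h(d) = d**3 (h(d) = d**2*d = d**3)
sqrt(42230 + h(j)) = sqrt(42230 + 66**3) = sqrt(42230 + 287496) = sqrt(329726)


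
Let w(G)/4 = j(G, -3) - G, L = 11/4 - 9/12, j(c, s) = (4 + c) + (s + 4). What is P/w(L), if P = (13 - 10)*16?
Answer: 12/5 ≈ 2.4000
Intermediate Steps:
j(c, s) = 8 + c + s (j(c, s) = (4 + c) + (4 + s) = 8 + c + s)
P = 48 (P = 3*16 = 48)
L = 2 (L = 11*(1/4) - 9*1/12 = 11/4 - 3/4 = 2)
w(G) = 20 (w(G) = 4*((8 + G - 3) - G) = 4*((5 + G) - G) = 4*5 = 20)
P/w(L) = 48/20 = 48*(1/20) = 12/5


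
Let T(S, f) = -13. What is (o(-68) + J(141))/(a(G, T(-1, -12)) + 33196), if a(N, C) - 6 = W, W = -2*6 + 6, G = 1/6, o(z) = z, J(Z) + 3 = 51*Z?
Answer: 1780/8299 ≈ 0.21448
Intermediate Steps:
J(Z) = -3 + 51*Z
G = ⅙ ≈ 0.16667
W = -6 (W = -12 + 6 = -6)
a(N, C) = 0 (a(N, C) = 6 - 6 = 0)
(o(-68) + J(141))/(a(G, T(-1, -12)) + 33196) = (-68 + (-3 + 51*141))/(0 + 33196) = (-68 + (-3 + 7191))/33196 = (-68 + 7188)*(1/33196) = 7120*(1/33196) = 1780/8299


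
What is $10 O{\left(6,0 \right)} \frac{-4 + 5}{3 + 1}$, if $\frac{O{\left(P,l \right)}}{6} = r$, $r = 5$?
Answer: $75$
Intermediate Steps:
$O{\left(P,l \right)} = 30$ ($O{\left(P,l \right)} = 6 \cdot 5 = 30$)
$10 O{\left(6,0 \right)} \frac{-4 + 5}{3 + 1} = 10 \cdot 30 \frac{-4 + 5}{3 + 1} = 300 \cdot 1 \cdot \frac{1}{4} = 300 \cdot \frac{1}{4} = 75$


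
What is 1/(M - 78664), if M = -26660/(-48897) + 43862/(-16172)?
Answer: -30413934/2392547610895 ≈ -1.2712e-5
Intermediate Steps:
M = -65906719/30413934 (M = -26660*(-1/48897) + 43862*(-1/16172) = 26660/48897 - 1687/622 = -65906719/30413934 ≈ -2.1670)
1/(M - 78664) = 1/(-65906719/30413934 - 78664) = 1/(-2392547610895/30413934) = -30413934/2392547610895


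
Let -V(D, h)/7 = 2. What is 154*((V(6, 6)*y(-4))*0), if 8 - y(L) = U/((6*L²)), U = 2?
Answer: 0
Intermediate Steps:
y(L) = 8 - 1/(3*L²) (y(L) = 8 - 2/(6*L²) = 8 - 2*1/(6*L²) = 8 - 1/(3*L²))
V(D, h) = -14 (V(D, h) = -7*2 = -14)
154*((V(6, 6)*y(-4))*0) = 154*(-14*(8 - ⅓/(-4)²)*0) = 154*(-14*(8 - ⅓*1/16)*0) = 154*(-14*(8 - 1/48)*0) = 154*(-14*383/48*0) = 154*(-2681/24*0) = 154*0 = 0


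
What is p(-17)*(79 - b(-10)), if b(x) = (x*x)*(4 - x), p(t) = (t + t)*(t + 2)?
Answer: -673710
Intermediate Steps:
p(t) = 2*t*(2 + t) (p(t) = (2*t)*(2 + t) = 2*t*(2 + t))
b(x) = x**2*(4 - x)
p(-17)*(79 - b(-10)) = (2*(-17)*(2 - 17))*(79 - (-10)**2*(4 - 1*(-10))) = (2*(-17)*(-15))*(79 - 100*(4 + 10)) = 510*(79 - 100*14) = 510*(79 - 1*1400) = 510*(79 - 1400) = 510*(-1321) = -673710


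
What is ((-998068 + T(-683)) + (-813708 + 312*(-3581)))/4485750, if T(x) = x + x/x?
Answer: -292973/448575 ≈ -0.65312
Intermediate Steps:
T(x) = 1 + x (T(x) = x + 1 = 1 + x)
((-998068 + T(-683)) + (-813708 + 312*(-3581)))/4485750 = ((-998068 + (1 - 683)) + (-813708 + 312*(-3581)))/4485750 = ((-998068 - 682) + (-813708 - 1117272))*(1/4485750) = (-998750 - 1930980)*(1/4485750) = -2929730*1/4485750 = -292973/448575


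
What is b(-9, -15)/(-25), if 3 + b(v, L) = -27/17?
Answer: 78/425 ≈ 0.18353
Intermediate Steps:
b(v, L) = -78/17 (b(v, L) = -3 - 27/17 = -78/17)
b(-9, -15)/(-25) = -78/17/(-25) = -78/17*(-1/25) = 78/425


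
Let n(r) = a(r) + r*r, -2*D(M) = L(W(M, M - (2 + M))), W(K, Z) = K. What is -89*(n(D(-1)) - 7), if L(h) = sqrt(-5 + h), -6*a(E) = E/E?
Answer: 2314/3 ≈ 771.33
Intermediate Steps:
a(E) = -1/6 (a(E) = -E/(6*E) = -1/6*1 = -1/6)
D(M) = -sqrt(-5 + M)/2
n(r) = -1/6 + r**2 (n(r) = -1/6 + r*r = -1/6 + r**2)
-89*(n(D(-1)) - 7) = -89*((-1/6 + (-sqrt(-5 - 1)/2)**2) - 7) = -89*((-1/6 + (-I*sqrt(6)/2)**2) - 7) = -89*((-1/6 - 3/2) - 7) = -89*(-5/3 - 7) = -89*(-26/3) = 2314/3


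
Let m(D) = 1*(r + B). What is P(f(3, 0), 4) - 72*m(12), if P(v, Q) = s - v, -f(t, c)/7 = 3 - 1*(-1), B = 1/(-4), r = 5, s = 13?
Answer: -301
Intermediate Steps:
B = -¼ ≈ -0.25000
f(t, c) = -28 (f(t, c) = -7*(3 - 1*(-1)) = -7*(3 + 1) = -7*4 = -28)
P(v, Q) = 13 - v
m(D) = 19/4 (m(D) = 1*(5 - ¼) = 1*(19/4) = 19/4)
P(f(3, 0), 4) - 72*m(12) = (13 - 1*(-28)) - 72*19/4 = (13 + 28) - 342 = 41 - 342 = -301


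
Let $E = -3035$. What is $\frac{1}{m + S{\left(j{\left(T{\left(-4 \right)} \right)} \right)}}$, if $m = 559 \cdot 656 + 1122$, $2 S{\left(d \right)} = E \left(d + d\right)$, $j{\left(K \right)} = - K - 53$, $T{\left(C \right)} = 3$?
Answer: $\frac{1}{537786} \approx 1.8595 \cdot 10^{-6}$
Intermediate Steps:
$j{\left(K \right)} = -53 - K$
$S{\left(d \right)} = - 3035 d$ ($S{\left(d \right)} = \frac{\left(-3035\right) \left(d + d\right)}{2} = \frac{\left(-3035\right) 2 d}{2} = \frac{\left(-6070\right) d}{2} = - 3035 d$)
$m = 367826$ ($m = 366704 + 1122 = 367826$)
$\frac{1}{m + S{\left(j{\left(T{\left(-4 \right)} \right)} \right)}} = \frac{1}{367826 - 3035 \left(-53 - 3\right)} = \frac{1}{367826 - -169960} = \frac{1}{367826 + 169960} = \frac{1}{537786}$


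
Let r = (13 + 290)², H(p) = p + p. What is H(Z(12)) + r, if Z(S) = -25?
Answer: 91759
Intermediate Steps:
H(p) = 2*p
r = 91809 (r = 303² = 91809)
H(Z(12)) + r = 2*(-25) + 91809 = -50 + 91809 = 91759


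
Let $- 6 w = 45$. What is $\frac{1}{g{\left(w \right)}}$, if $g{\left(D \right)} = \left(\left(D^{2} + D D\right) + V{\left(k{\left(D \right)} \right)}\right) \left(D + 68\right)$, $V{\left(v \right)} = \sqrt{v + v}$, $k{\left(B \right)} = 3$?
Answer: $\frac{300}{2040907} - \frac{8 \sqrt{6}}{6122721} \approx 0.00014379$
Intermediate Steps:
$w = - \frac{15}{2}$ ($w = \left(- \frac{1}{6}\right) 45 = - \frac{15}{2} \approx -7.5$)
$V{\left(v \right)} = \sqrt{2} \sqrt{v}$ ($V{\left(v \right)} = \sqrt{2 v} = \sqrt{2} \sqrt{v}$)
$g{\left(D \right)} = \left(68 + D\right) \left(\sqrt{6} + 2 D^{2}\right)$ ($g{\left(D \right)} = \left(\left(D^{2} + D D\right) + \sqrt{2} \sqrt{3}\right) \left(D + 68\right) = \left(\left(D^{2} + D^{2}\right) + \sqrt{6}\right) \left(68 + D\right) = \left(2 D^{2} + \sqrt{6}\right) \left(68 + D\right) = \left(\sqrt{6} + 2 D^{2}\right) \left(68 + D\right) = \left(68 + D\right) \left(\sqrt{6} + 2 D^{2}\right)$)
$\frac{1}{g{\left(w \right)}} = \frac{1}{2 \left(- \frac{15}{2}\right)^{3} + 68 \sqrt{6} + 136 \left(- \frac{15}{2}\right)^{2} - \frac{15 \sqrt{6}}{2}} = \frac{1}{2 \left(- \frac{3375}{8}\right) + 68 \sqrt{6} + 136 \cdot \frac{225}{4} - \frac{15 \sqrt{6}}{2}} = \frac{1}{- \frac{3375}{4} + 68 \sqrt{6} + 7650 - \frac{15 \sqrt{6}}{2}} = \frac{1}{\frac{27225}{4} + \frac{121 \sqrt{6}}{2}}$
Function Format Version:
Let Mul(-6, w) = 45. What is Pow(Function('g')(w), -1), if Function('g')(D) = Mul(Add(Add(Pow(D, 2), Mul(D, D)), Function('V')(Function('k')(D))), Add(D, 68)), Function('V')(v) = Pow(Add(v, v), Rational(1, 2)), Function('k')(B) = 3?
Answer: Add(Rational(300, 2040907), Mul(Rational(-8, 6122721), Pow(6, Rational(1, 2)))) ≈ 0.00014379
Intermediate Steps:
w = Rational(-15, 2) (w = Mul(Rational(-1, 6), 45) = Rational(-15, 2) ≈ -7.5000)
Function('V')(v) = Mul(Pow(2, Rational(1, 2)), Pow(v, Rational(1, 2))) (Function('V')(v) = Pow(Mul(2, v), Rational(1, 2)) = Mul(Pow(2, Rational(1, 2)), Pow(v, Rational(1, 2))))
Function('g')(D) = Mul(Add(68, D), Add(Pow(6, Rational(1, 2)), Mul(2, Pow(D, 2)))) (Function('g')(D) = Mul(Add(Add(Pow(D, 2), Mul(D, D)), Mul(Pow(2, Rational(1, 2)), Pow(3, Rational(1, 2)))), Add(D, 68)) = Mul(Add(Add(Pow(D, 2), Pow(D, 2)), Pow(6, Rational(1, 2))), Add(68, D)) = Mul(Add(Mul(2, Pow(D, 2)), Pow(6, Rational(1, 2))), Add(68, D)) = Mul(Add(Pow(6, Rational(1, 2)), Mul(2, Pow(D, 2))), Add(68, D)) = Mul(Add(68, D), Add(Pow(6, Rational(1, 2)), Mul(2, Pow(D, 2)))))
Pow(Function('g')(w), -1) = Pow(Add(Mul(2, Pow(Rational(-15, 2), 3)), Mul(68, Pow(6, Rational(1, 2))), Mul(136, Pow(Rational(-15, 2), 2)), Mul(Rational(-15, 2), Pow(6, Rational(1, 2)))), -1) = Pow(Add(Mul(2, Rational(-3375, 8)), Mul(68, Pow(6, Rational(1, 2))), Mul(136, Rational(225, 4)), Mul(Rational(-15, 2), Pow(6, Rational(1, 2)))), -1) = Pow(Add(Rational(-3375, 4), Mul(68, Pow(6, Rational(1, 2))), 7650, Mul(Rational(-15, 2), Pow(6, Rational(1, 2)))), -1) = Pow(Add(Rational(27225, 4), Mul(Rational(121, 2), Pow(6, Rational(1, 2)))), -1)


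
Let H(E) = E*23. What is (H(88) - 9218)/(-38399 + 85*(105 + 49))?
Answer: 7194/25309 ≈ 0.28425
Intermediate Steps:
H(E) = 23*E
(H(88) - 9218)/(-38399 + 85*(105 + 49)) = (23*88 - 9218)/(-38399 + 85*(105 + 49)) = (2024 - 9218)/(-38399 + 85*154) = -7194/(-38399 + 13090) = -7194/(-25309) = -7194*(-1/25309) = 7194/25309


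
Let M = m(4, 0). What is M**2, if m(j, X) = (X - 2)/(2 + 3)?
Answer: 4/25 ≈ 0.16000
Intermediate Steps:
m(j, X) = -2/5 + X/5 (m(j, X) = (-2 + X)/5 = (-2 + X)*(1/5) = -2/5 + X/5)
M = -2/5 (M = -2/5 + (1/5)*0 = -2/5 + 0 = -2/5 ≈ -0.40000)
M**2 = (-2/5)**2 = 4/25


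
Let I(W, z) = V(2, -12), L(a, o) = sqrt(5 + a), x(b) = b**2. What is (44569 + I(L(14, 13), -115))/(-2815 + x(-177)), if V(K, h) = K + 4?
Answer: 44575/28514 ≈ 1.5633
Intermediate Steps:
V(K, h) = 4 + K
I(W, z) = 6 (I(W, z) = 4 + 2 = 6)
(44569 + I(L(14, 13), -115))/(-2815 + x(-177)) = (44569 + 6)/(-2815 + (-177)**2) = 44575/(-2815 + 31329) = 44575/28514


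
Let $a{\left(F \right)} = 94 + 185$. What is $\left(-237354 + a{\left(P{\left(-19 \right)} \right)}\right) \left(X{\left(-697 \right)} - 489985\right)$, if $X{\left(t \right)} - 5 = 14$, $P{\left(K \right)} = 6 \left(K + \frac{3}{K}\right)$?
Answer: $116158689450$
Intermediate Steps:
$P{\left(K \right)} = 6 K + \frac{18}{K}$
$X{\left(t \right)} = 19$ ($X{\left(t \right)} = 5 + 14 = 19$)
$a{\left(F \right)} = 279$
$\left(-237354 + a{\left(P{\left(-19 \right)} \right)}\right) \left(X{\left(-697 \right)} - 489985\right) = \left(-237354 + 279\right) \left(19 - 489985\right) = \left(-237075\right) \left(-489966\right) = 116158689450$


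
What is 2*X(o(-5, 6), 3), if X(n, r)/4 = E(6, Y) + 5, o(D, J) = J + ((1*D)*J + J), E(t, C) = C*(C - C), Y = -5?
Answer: 40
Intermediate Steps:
E(t, C) = 0 (E(t, C) = C*0 = 0)
o(D, J) = 2*J + D*J (o(D, J) = J + (D*J + J) = J + (J + D*J) = 2*J + D*J)
X(n, r) = 20 (X(n, r) = 4*(0 + 5) = 4*5 = 20)
2*X(o(-5, 6), 3) = 2*20 = 40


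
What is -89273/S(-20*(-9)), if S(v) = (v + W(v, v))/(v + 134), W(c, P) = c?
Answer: -14015861/180 ≈ -77866.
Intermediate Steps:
S(v) = 2*v/(134 + v) (S(v) = (v + v)/(v + 134) = (2*v)/(134 + v) = 2*v/(134 + v))
-89273/S(-20*(-9)) = -89273/(2*(-20*(-9))/(134 - 20*(-9))) = -89273/(2*180/(134 + 180)) = -89273/(2*180/314) = -89273/(2*180*(1/314)) = -89273/180/157 = -89273*157/180 = -14015861/180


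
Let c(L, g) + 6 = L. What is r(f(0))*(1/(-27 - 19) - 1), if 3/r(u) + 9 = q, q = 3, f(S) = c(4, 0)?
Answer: 47/92 ≈ 0.51087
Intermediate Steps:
c(L, g) = -6 + L
f(S) = -2 (f(S) = -6 + 4 = -2)
r(u) = -1/2 (r(u) = 3/(-9 + 3) = 3/(-6) = 3*(-1/6) = -1/2)
r(f(0))*(1/(-27 - 19) - 1) = -(1/(-27 - 19) - 1)/2 = -(1/(-46) - 1)/2 = -(-1/46 - 1)/2 = -1/2*(-47/46) = 47/92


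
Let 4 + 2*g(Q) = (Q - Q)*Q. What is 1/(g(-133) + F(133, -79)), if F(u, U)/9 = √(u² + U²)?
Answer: 1/969163 + 9*√23930/1938326 ≈ 0.00071930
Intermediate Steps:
F(u, U) = 9*√(U² + u²) (F(u, U) = 9*√(u² + U²) = 9*√(U² + u²))
g(Q) = -2 (g(Q) = -2 + ((Q - Q)*Q)/2 = -2 + (0*Q)/2 = -2 + (½)*0 = -2 + 0 = -2)
1/(g(-133) + F(133, -79)) = 1/(-2 + 9*√((-79)² + 133²)) = 1/(-2 + 9*√(6241 + 17689)) = 1/(-2 + 9*√23930)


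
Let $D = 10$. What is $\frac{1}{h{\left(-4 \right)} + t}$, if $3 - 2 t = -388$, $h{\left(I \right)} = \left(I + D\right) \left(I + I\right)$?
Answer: $\frac{2}{295} \approx 0.0067797$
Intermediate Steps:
$h{\left(I \right)} = 2 I \left(10 + I\right)$ ($h{\left(I \right)} = \left(I + 10\right) \left(I + I\right) = \left(10 + I\right) 2 I = 2 I \left(10 + I\right)$)
$t = \frac{391}{2}$ ($t = \frac{3}{2} - -194 = \frac{3}{2} + 194 = \frac{391}{2} \approx 195.5$)
$\frac{1}{h{\left(-4 \right)} + t} = \frac{1}{2 \left(-4\right) \left(10 - 4\right) + \frac{391}{2}} = \frac{1}{2 \left(-4\right) 6 + \frac{391}{2}} = \frac{1}{-48 + \frac{391}{2}} = \frac{1}{\frac{295}{2}} = \frac{2}{295}$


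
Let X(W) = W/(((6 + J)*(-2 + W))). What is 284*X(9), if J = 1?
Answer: 2556/49 ≈ 52.163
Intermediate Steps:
X(W) = W/(-14 + 7*W) (X(W) = W/(((6 + 1)*(-2 + W))) = W/((7*(-2 + W))) = W/(-14 + 7*W))
284*X(9) = 284*((⅐)*9/(-2 + 9)) = 284*((⅐)*9/7) = 284*((⅐)*9*(⅐)) = 284*(9/49) = 2556/49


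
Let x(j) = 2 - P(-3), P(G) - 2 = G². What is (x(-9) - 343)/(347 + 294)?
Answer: -352/641 ≈ -0.54914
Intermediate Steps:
P(G) = 2 + G²
x(j) = -9 (x(j) = 2 - (2 + (-3)²) = 2 - (2 + 9) = 2 - 1*11 = 2 - 11 = -9)
(x(-9) - 343)/(347 + 294) = (-9 - 343)/(347 + 294) = -352/641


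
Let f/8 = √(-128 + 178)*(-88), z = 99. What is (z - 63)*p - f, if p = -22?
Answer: -792 + 3520*√2 ≈ 4186.0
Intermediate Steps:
f = -3520*√2 (f = 8*(√(-128 + 178)*(-88)) = 8*(√50*(-88)) = 8*((5*√2)*(-88)) = 8*(-440*√2) = -3520*√2 ≈ -4978.0)
(z - 63)*p - f = (99 - 63)*(-22) - (-3520)*√2 = 36*(-22) + 3520*√2 = -792 + 3520*√2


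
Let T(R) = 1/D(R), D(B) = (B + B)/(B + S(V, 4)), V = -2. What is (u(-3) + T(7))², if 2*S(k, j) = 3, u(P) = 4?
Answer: 16641/784 ≈ 21.226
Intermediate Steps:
S(k, j) = 3/2 (S(k, j) = (½)*3 = 3/2)
D(B) = 2*B/(3/2 + B) (D(B) = (B + B)/(B + 3/2) = (2*B)/(3/2 + B) = 2*B/(3/2 + B))
T(R) = (3 + 2*R)/(4*R) (T(R) = 1/(4*R/(3 + 2*R)) = (3 + 2*R)/(4*R))
(u(-3) + T(7))² = (4 + (¼)*(3 + 2*7)/7)² = (4 + (¼)*(⅐)*(3 + 14))² = (4 + (¼)*(⅐)*17)² = (4 + 17/28)² = (129/28)² = 16641/784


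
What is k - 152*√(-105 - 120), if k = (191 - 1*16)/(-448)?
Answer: -25/64 - 2280*I ≈ -0.39063 - 2280.0*I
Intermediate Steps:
k = -25/64 (k = (191 - 16)*(-1/448) = 175*(-1/448) = -25/64 ≈ -0.39063)
k - 152*√(-105 - 120) = -25/64 - 152*√(-105 - 120) = -25/64 - 2280*I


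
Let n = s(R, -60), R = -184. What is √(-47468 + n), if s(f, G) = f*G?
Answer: 2*I*√9107 ≈ 190.86*I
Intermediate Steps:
s(f, G) = G*f
n = 11040 (n = -60*(-184) = 11040)
√(-47468 + n) = √(-47468 + 11040) = √(-36428) = 2*I*√9107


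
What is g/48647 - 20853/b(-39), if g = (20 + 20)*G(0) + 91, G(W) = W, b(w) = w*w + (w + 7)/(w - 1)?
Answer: -724498148/52879289 ≈ -13.701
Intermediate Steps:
b(w) = w**2 + (7 + w)/(-1 + w)
g = 91 (g = (20 + 20)*0 + 91 = 40*0 + 91 = 0 + 91 = 91)
g/48647 - 20853/b(-39) = 91/48647 - 20853*(-1 - 39)/(7 - 39 + (-39)**3 - 1*(-39)**2) = 91*(1/48647) - 20853*(-40/(7 - 39 - 59319 - 1*1521)) = 91/48647 - 20853*(-40/(7 - 39 - 59319 - 1521)) = 91/48647 - 20853/((-1/40*(-60872))) = 91/48647 - 20853/7609/5 = 91/48647 - 20853*5/7609 = 91/48647 - 14895/1087 = -724498148/52879289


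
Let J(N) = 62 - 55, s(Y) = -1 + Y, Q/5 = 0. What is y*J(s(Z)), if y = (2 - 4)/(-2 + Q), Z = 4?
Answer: 7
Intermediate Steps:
Q = 0 (Q = 5*0 = 0)
J(N) = 7
y = 1 (y = (2 - 4)/(-2 + 0) = -2/(-2) = -2*(-½) = 1)
y*J(s(Z)) = 1*7 = 7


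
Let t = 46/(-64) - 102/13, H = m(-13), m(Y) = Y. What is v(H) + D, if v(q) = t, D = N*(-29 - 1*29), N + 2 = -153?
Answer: 3736277/416 ≈ 8981.4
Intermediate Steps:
N = -155 (N = -2 - 153 = -155)
H = -13
D = 8990 (D = -155*(-29 - 1*29) = -155*(-29 - 29) = -155*(-58) = 8990)
t = -3563/416 (t = 46*(-1/64) - 102*1/13 = -23/32 - 102/13 = -3563/416 ≈ -8.5649)
v(q) = -3563/416
v(H) + D = -3563/416 + 8990 = 3736277/416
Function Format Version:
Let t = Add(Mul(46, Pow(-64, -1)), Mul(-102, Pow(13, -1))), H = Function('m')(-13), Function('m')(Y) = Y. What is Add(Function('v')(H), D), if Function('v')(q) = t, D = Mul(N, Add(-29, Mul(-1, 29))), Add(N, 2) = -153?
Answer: Rational(3736277, 416) ≈ 8981.4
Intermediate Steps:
N = -155 (N = Add(-2, -153) = -155)
H = -13
D = 8990 (D = Mul(-155, Add(-29, Mul(-1, 29))) = Mul(-155, Add(-29, -29)) = Mul(-155, -58) = 8990)
t = Rational(-3563, 416) (t = Add(Mul(46, Rational(-1, 64)), Mul(-102, Rational(1, 13))) = Add(Rational(-23, 32), Rational(-102, 13)) = Rational(-3563, 416) ≈ -8.5649)
Function('v')(q) = Rational(-3563, 416)
Add(Function('v')(H), D) = Add(Rational(-3563, 416), 8990) = Rational(3736277, 416)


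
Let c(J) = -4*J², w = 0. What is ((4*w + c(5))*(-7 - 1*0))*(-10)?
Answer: -7000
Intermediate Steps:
((4*w + c(5))*(-7 - 1*0))*(-10) = ((4*0 - 4*5²)*(-7 - 1*0))*(-10) = ((0 - 4*25)*(-7 + 0))*(-10) = ((0 - 100)*(-7))*(-10) = -100*(-7)*(-10) = 700*(-10) = -7000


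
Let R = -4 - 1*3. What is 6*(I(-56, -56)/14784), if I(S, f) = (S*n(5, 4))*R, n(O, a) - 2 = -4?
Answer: -7/22 ≈ -0.31818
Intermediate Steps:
n(O, a) = -2 (n(O, a) = 2 - 4 = -2)
R = -7 (R = -4 - 3 = -7)
I(S, f) = 14*S (I(S, f) = (S*(-2))*(-7) = -2*S*(-7) = 14*S)
6*(I(-56, -56)/14784) = 6*((14*(-56))/14784) = 6*(-784*1/14784) = 6*(-7/132) = -7/22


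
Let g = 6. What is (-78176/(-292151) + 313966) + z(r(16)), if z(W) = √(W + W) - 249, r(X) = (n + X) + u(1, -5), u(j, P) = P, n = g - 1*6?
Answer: 91652813443/292151 + √22 ≈ 3.1372e+5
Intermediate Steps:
n = 0 (n = 6 - 1*6 = 6 - 6 = 0)
r(X) = -5 + X (r(X) = (0 + X) - 5 = X - 5 = -5 + X)
z(W) = -249 + √2*√W (z(W) = √(2*W) - 249 = √2*√W - 249 = -249 + √2*√W)
(-78176/(-292151) + 313966) + z(r(16)) = (-78176/(-292151) + 313966) + (-249 + √2*√(-5 + 16)) = (-78176*(-1/292151) + 313966) + (-249 + √2*√11) = (78176/292151 + 313966) + (-249 + √22) = 91725559042/292151 + (-249 + √22) = 91652813443/292151 + √22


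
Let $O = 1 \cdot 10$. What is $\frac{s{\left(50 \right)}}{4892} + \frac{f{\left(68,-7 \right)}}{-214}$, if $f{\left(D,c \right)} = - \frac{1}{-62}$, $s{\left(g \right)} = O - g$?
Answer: $- \frac{133903}{16226764} \approx -0.008252$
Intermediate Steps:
$O = 10$
$s{\left(g \right)} = 10 - g$
$f{\left(D,c \right)} = \frac{1}{62}$ ($f{\left(D,c \right)} = \left(-1\right) \left(- \frac{1}{62}\right) = \frac{1}{62}$)
$\frac{s{\left(50 \right)}}{4892} + \frac{f{\left(68,-7 \right)}}{-214} = \frac{10 - 50}{4892} + \frac{1}{62 \left(-214\right)} = \left(10 - 50\right) \frac{1}{4892} + \frac{1}{62} \left(- \frac{1}{214}\right) = \left(-40\right) \frac{1}{4892} - \frac{1}{13268} = - \frac{10}{1223} - \frac{1}{13268} = - \frac{133903}{16226764}$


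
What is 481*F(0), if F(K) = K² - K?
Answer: 0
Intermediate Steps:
481*F(0) = 481*(0*(-1 + 0)) = 481*(0*(-1)) = 481*0 = 0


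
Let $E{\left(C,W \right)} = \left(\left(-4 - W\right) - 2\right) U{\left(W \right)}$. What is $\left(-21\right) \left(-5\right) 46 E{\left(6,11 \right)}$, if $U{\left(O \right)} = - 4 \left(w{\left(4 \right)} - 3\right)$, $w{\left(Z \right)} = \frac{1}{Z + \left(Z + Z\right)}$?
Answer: $-957950$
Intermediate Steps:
$w{\left(Z \right)} = \frac{1}{3 Z}$ ($w{\left(Z \right)} = \frac{1}{Z + 2 Z} = \frac{1}{3 Z}$)
$U{\left(O \right)} = \frac{35}{3}$ ($U{\left(O \right)} = - 4 \left(\frac{1}{3 \cdot 4} - 3\right) = - 4 \left(\frac{1}{3} \cdot \frac{1}{4} - 3\right) = - 4 \left(\frac{1}{12} - 3\right) = \left(-4\right) \left(- \frac{35}{12}\right) = \frac{35}{3}$)
$E{\left(C,W \right)} = -70 - \frac{35 W}{3}$ ($E{\left(C,W \right)} = \left(\left(-4 - W\right) - 2\right) \frac{35}{3} = \left(-6 - W\right) \frac{35}{3} = -70 - \frac{35 W}{3}$)
$\left(-21\right) \left(-5\right) 46 E{\left(6,11 \right)} = \left(-21\right) \left(-5\right) 46 \left(-70 - \frac{385}{3}\right) = 105 \cdot 46 \left(-70 - \frac{385}{3}\right) = 4830 \left(- \frac{595}{3}\right) = -957950$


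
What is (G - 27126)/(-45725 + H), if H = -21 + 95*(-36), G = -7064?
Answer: 1315/1891 ≈ 0.69540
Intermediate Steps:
H = -3441 (H = -21 - 3420 = -3441)
(G - 27126)/(-45725 + H) = (-7064 - 27126)/(-45725 - 3441) = -34190/(-49166) = -34190*(-1/49166) = 1315/1891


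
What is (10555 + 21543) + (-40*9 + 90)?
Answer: 31828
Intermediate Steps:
(10555 + 21543) + (-40*9 + 90) = 32098 + (-360 + 90) = 32098 - 270 = 31828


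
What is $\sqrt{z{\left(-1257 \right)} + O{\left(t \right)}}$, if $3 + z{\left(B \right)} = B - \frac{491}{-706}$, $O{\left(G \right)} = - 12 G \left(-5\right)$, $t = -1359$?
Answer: $\frac{i \sqrt{41270154154}}{706} \approx 287.75 i$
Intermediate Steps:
$O{\left(G \right)} = 60 G$
$z{\left(B \right)} = - \frac{1627}{706} + B$ ($z{\left(B \right)} = -3 + \left(B - \frac{491}{-706}\right) = -3 + \left(B - - \frac{491}{706}\right) = -3 + \left(B + \frac{491}{706}\right) = -3 + \left(\frac{491}{706} + B\right) = - \frac{1627}{706} + B$)
$\sqrt{z{\left(-1257 \right)} + O{\left(t \right)}} = \sqrt{\left(- \frac{1627}{706} - 1257\right) + 60 \left(-1359\right)} = \sqrt{- \frac{889069}{706} - 81540} = \sqrt{- \frac{58456309}{706}} = \frac{i \sqrt{41270154154}}{706}$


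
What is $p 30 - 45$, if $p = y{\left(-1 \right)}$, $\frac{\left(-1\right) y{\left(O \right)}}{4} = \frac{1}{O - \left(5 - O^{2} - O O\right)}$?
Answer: $-15$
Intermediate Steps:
$y{\left(O \right)} = - \frac{4}{-5 + O + 2 O^{2}}$ ($y{\left(O \right)} = - \frac{4}{O - \left(5 - O^{2} - O O\right)} = - \frac{4}{O + \left(\left(O^{2} + O^{2}\right) - 5\right)} = - \frac{4}{O + \left(2 O^{2} - 5\right)} = - \frac{4}{O + \left(-5 + 2 O^{2}\right)} = - \frac{4}{-5 + O + 2 O^{2}}$)
$p = 1$ ($p = - \frac{4}{-5 - 1 + 2 \left(-1\right)^{2}} = - \frac{4}{-5 - 1 + 2 \cdot 1} = - \frac{4}{-5 - 1 + 2} = - \frac{4}{-4} = \left(-4\right) \left(- \frac{1}{4}\right) = 1$)
$p 30 - 45 = 1 \cdot 30 - 45 = 30 - 45 = -15$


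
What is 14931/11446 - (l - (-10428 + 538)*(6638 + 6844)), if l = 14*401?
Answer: -1526239315993/11446 ≈ -1.3334e+8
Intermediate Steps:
l = 5614
14931/11446 - (l - (-10428 + 538)*(6638 + 6844)) = 14931/11446 - (5614 - (-10428 + 538)*(6638 + 6844)) = 14931*(1/11446) - (5614 - (-9890)*13482) = 14931/11446 - (5614 - 1*(-133336980)) = 14931/11446 - (5614 + 133336980) = 14931/11446 - 1*133342594 = 14931/11446 - 133342594 = -1526239315993/11446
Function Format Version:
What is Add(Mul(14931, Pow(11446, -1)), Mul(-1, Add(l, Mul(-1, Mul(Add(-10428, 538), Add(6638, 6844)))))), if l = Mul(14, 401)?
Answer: Rational(-1526239315993, 11446) ≈ -1.3334e+8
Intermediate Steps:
l = 5614
Add(Mul(14931, Pow(11446, -1)), Mul(-1, Add(l, Mul(-1, Mul(Add(-10428, 538), Add(6638, 6844)))))) = Add(Mul(14931, Pow(11446, -1)), Mul(-1, Add(5614, Mul(-1, Mul(Add(-10428, 538), Add(6638, 6844)))))) = Add(Mul(14931, Rational(1, 11446)), Mul(-1, Add(5614, Mul(-1, Mul(-9890, 13482))))) = Add(Rational(14931, 11446), Mul(-1, Add(5614, Mul(-1, -133336980)))) = Add(Rational(14931, 11446), Mul(-1, Add(5614, 133336980))) = Add(Rational(14931, 11446), Mul(-1, 133342594)) = Add(Rational(14931, 11446), -133342594) = Rational(-1526239315993, 11446)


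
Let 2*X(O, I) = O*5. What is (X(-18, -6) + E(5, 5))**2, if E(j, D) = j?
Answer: 1600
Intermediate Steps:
X(O, I) = 5*O/2 (X(O, I) = (O*5)/2 = (5*O)/2 = 5*O/2)
(X(-18, -6) + E(5, 5))**2 = ((5/2)*(-18) + 5)**2 = (-45 + 5)**2 = (-40)**2 = 1600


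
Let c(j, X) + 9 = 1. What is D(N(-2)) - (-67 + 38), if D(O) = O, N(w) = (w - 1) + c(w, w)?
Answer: 18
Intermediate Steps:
c(j, X) = -8 (c(j, X) = -9 + 1 = -8)
N(w) = -9 + w (N(w) = (w - 1) - 8 = (-1 + w) - 8 = -9 + w)
D(N(-2)) - (-67 + 38) = (-9 - 2) - (-67 + 38) = -11 - 1*(-29) = -11 + 29 = 18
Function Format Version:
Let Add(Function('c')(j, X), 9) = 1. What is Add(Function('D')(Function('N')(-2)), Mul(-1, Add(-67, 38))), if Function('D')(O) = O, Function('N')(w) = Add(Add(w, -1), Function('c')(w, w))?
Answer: 18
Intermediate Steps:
Function('c')(j, X) = -8 (Function('c')(j, X) = Add(-9, 1) = -8)
Function('N')(w) = Add(-9, w) (Function('N')(w) = Add(Add(w, -1), -8) = Add(Add(-1, w), -8) = Add(-9, w))
Add(Function('D')(Function('N')(-2)), Mul(-1, Add(-67, 38))) = Add(Add(-9, -2), Mul(-1, Add(-67, 38))) = Add(-11, Mul(-1, -29)) = Add(-11, 29) = 18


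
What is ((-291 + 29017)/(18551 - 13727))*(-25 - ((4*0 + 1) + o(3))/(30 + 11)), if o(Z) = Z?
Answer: -4926509/32964 ≈ -149.45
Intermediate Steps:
((-291 + 29017)/(18551 - 13727))*(-25 - ((4*0 + 1) + o(3))/(30 + 11)) = ((-291 + 29017)/(18551 - 13727))*(-25 - ((4*0 + 1) + 3)/(30 + 11)) = (28726/4824)*(-25 - ((0 + 1) + 3)/41) = (28726*(1/4824))*(-25 - (1 + 3)/41) = 14363*(-25 - 4/41)/2412 = (14363/2412)*(-1029/41) = -4926509/32964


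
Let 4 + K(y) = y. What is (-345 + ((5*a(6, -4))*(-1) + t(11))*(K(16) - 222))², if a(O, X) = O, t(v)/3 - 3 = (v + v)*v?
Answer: 22021076025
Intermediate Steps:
t(v) = 9 + 6*v² (t(v) = 9 + 3*((v + v)*v) = 9 + 3*((2*v)*v) = 9 + 3*(2*v²) = 9 + 6*v²)
K(y) = -4 + y
(-345 + ((5*a(6, -4))*(-1) + t(11))*(K(16) - 222))² = (-345 + ((5*6)*(-1) + (9 + 6*11²))*((-4 + 16) - 222))² = (-345 + (30*(-1) + (9 + 6*121))*(12 - 222))² = (-345 + (-30 + (9 + 726))*(-210))² = (-345 + (-30 + 735)*(-210))² = (-345 + 705*(-210))² = (-345 - 148050)² = (-148395)² = 22021076025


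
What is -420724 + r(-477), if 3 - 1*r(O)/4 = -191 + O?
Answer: -418040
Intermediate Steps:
r(O) = 776 - 4*O (r(O) = 12 - 4*(-191 + O) = 12 + (764 - 4*O) = 776 - 4*O)
-420724 + r(-477) = -420724 + (776 - 4*(-477)) = -420724 + (776 + 1908) = -420724 + 2684 = -418040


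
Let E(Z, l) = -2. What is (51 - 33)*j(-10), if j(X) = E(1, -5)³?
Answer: -144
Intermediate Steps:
j(X) = -8 (j(X) = (-2)³ = -8)
(51 - 33)*j(-10) = (51 - 33)*(-8) = 18*(-8) = -144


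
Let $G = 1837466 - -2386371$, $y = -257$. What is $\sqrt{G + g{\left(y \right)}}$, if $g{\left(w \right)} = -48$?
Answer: $\sqrt{4223789} \approx 2055.2$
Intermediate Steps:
$G = 4223837$ ($G = 1837466 + 2386371 = 4223837$)
$\sqrt{G + g{\left(y \right)}} = \sqrt{4223837 - 48} = \sqrt{4223789}$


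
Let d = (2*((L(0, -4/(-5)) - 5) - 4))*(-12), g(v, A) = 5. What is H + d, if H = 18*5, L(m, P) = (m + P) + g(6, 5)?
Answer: 834/5 ≈ 166.80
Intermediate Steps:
L(m, P) = 5 + P + m (L(m, P) = (m + P) + 5 = (P + m) + 5 = 5 + P + m)
d = 384/5 (d = (2*(((5 - 4/(-5) + 0) - 5) - 4))*(-12) = (2*(((5 - 4*(-⅕) + 0) - 5) - 4))*(-12) = (2*(((5 + ⅘ + 0) - 5) - 4))*(-12) = (2*((29/5 - 5) - 4))*(-12) = (2*(⅘ - 4))*(-12) = (2*(-16/5))*(-12) = -32/5*(-12) = 384/5 ≈ 76.800)
H = 90
H + d = 90 + 384/5 = 834/5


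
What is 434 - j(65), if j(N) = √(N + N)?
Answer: 434 - √130 ≈ 422.60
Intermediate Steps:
j(N) = √2*√N (j(N) = √(2*N) = √2*√N)
434 - j(65) = 434 - √2*√65 = 434 - √130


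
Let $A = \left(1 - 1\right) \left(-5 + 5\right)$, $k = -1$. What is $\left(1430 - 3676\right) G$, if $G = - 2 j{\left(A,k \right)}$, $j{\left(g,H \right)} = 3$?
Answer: $13476$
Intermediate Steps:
$A = 0$ ($A = 0 \cdot 0 = 0$)
$G = -6$ ($G = \left(-2\right) 3 = -6$)
$\left(1430 - 3676\right) G = \left(1430 - 3676\right) \left(-6\right) = \left(-2246\right) \left(-6\right) = 13476$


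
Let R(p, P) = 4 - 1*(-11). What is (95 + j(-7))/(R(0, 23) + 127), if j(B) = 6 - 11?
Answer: 45/71 ≈ 0.63380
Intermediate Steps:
R(p, P) = 15 (R(p, P) = 4 + 11 = 15)
j(B) = -5
(95 + j(-7))/(R(0, 23) + 127) = (95 - 5)/(15 + 127) = 90/142 = 90*(1/142) = 45/71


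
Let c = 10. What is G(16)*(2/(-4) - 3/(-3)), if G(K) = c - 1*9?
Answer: ½ ≈ 0.50000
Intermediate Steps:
G(K) = 1 (G(K) = 10 - 1*9 = 10 - 9 = 1)
G(16)*(2/(-4) - 3/(-3)) = 1*(2/(-4) - 3/(-3)) = 1*(2*(-¼) - 3*(-⅓)) = 1*(-½ + 1) = 1*(½) = ½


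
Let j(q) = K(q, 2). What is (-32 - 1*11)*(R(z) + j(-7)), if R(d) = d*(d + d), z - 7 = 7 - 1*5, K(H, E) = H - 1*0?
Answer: -6665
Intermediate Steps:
K(H, E) = H (K(H, E) = H + 0 = H)
z = 9 (z = 7 + (7 - 1*5) = 7 + (7 - 5) = 7 + 2 = 9)
j(q) = q
R(d) = 2*d**2 (R(d) = d*(2*d) = 2*d**2)
(-32 - 1*11)*(R(z) + j(-7)) = (-32 - 1*11)*(2*9**2 - 7) = (-32 - 11)*(2*81 - 7) = -43*(162 - 7) = -43*155 = -6665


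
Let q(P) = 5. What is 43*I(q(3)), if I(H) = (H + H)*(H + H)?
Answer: 4300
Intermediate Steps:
I(H) = 4*H² (I(H) = (2*H)*(2*H) = 4*H²)
43*I(q(3)) = 43*(4*5²) = 43*(4*25) = 43*100 = 4300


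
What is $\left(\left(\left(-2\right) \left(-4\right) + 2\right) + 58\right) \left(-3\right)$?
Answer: $-204$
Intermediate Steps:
$\left(\left(\left(-2\right) \left(-4\right) + 2\right) + 58\right) \left(-3\right) = \left(\left(8 + 2\right) + 58\right) \left(-3\right) = \left(10 + 58\right) \left(-3\right) = 68 \left(-3\right) = -204$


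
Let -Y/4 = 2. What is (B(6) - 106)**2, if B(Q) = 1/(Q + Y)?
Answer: 45369/4 ≈ 11342.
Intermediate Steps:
Y = -8 (Y = -4*2 = -8)
B(Q) = 1/(-8 + Q) (B(Q) = 1/(Q - 8) = 1/(-8 + Q))
(B(6) - 106)**2 = (1/(-8 + 6) - 106)**2 = (1/(-2) - 106)**2 = (-1/2 - 106)**2 = (-213/2)**2 = 45369/4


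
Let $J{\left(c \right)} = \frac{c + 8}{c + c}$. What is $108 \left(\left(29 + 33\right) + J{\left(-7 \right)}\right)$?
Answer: $\frac{46818}{7} \approx 6688.3$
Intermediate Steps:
$J{\left(c \right)} = \frac{8 + c}{2 c}$
$108 \left(\left(29 + 33\right) + J{\left(-7 \right)}\right) = 108 \left(\left(29 + 33\right) + \frac{8 - 7}{2 \left(-7\right)}\right) = 108 \left(62 + \frac{1}{2} \left(- \frac{1}{7}\right) 1\right) = 108 \left(62 - \frac{1}{14}\right) = 108 \cdot \frac{867}{14} = \frac{46818}{7}$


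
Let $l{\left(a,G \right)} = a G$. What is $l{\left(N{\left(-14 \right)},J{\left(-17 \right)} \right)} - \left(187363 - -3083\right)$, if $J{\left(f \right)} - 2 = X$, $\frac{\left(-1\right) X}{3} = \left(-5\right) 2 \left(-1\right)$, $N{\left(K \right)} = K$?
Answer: $-190054$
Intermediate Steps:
$X = -30$ ($X = - 3 \left(-5\right) 2 \left(-1\right) = - 3 \left(\left(-10\right) \left(-1\right)\right) = \left(-3\right) 10 = -30$)
$J{\left(f \right)} = -28$ ($J{\left(f \right)} = 2 - 30 = -28$)
$l{\left(a,G \right)} = G a$
$l{\left(N{\left(-14 \right)},J{\left(-17 \right)} \right)} - \left(187363 - -3083\right) = \left(-28\right) \left(-14\right) - \left(187363 - -3083\right) = 392 - \left(187363 + 3083\right) = 392 - 190446 = -190054$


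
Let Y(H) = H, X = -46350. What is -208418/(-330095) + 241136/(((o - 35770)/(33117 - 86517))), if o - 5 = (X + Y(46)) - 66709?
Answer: 303610920210086/3507919565 ≈ 86550.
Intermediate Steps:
o = -113008 (o = 5 + ((-46350 + 46) - 66709) = 5 + (-46304 - 66709) = 5 - 113013 = -113008)
-208418/(-330095) + 241136/(((o - 35770)/(33117 - 86517))) = -208418/(-330095) + 241136/(((-113008 - 35770)/(33117 - 86517))) = -208418*(-1/330095) + 241136/((-148778/(-53400))) = 208418/330095 + 241136/((-148778*(-1/53400))) = 208418/330095 + 241136/(74389/26700) = 208418/330095 + 241136*(26700/74389) = 208418/330095 + 919761600/10627 = 303610920210086/3507919565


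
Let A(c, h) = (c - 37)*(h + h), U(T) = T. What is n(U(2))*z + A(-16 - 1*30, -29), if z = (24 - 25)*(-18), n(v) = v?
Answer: 4850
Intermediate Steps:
z = 18 (z = -1*(-18) = 18)
A(c, h) = 2*h*(-37 + c) (A(c, h) = (-37 + c)*(2*h) = 2*h*(-37 + c))
n(U(2))*z + A(-16 - 1*30, -29) = 2*18 + 2*(-29)*(-37 + (-16 - 1*30)) = 36 + 2*(-29)*(-37 + (-16 - 30)) = 36 + 2*(-29)*(-37 - 46) = 36 + 2*(-29)*(-83) = 36 + 4814 = 4850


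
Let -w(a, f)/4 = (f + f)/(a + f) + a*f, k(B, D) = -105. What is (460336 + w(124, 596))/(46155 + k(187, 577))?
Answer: 3706051/1036125 ≈ 3.5768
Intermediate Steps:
w(a, f) = -8*f/(a + f) - 4*a*f (w(a, f) = -4*((f + f)/(a + f) + a*f) = -4*((2*f)/(a + f) + a*f) = -4*(2*f/(a + f) + a*f) = -4*(a*f + 2*f/(a + f)) = -8*f/(a + f) - 4*a*f)
(460336 + w(124, 596))/(46155 + k(187, 577)) = (460336 - 4*596*(2 + 124² + 124*596)/(124 + 596))/(46155 - 105) = (460336 - 4*596*(2 + 15376 + 73904)/720)/46050 = (460336 - 4*596*1/720*89282)*(1/46050) = (460336 - 13303018/45)*(1/46050) = (7412102/45)*(1/46050) = 3706051/1036125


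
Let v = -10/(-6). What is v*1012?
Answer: 5060/3 ≈ 1686.7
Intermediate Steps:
v = 5/3 (v = -10*(-⅙) = 5/3 ≈ 1.6667)
v*1012 = (5/3)*1012 = 5060/3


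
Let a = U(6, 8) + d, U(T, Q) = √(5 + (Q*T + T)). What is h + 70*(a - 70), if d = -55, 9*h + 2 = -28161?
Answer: -106913/9 + 70*√59 ≈ -11342.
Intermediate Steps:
h = -28163/9 (h = -2/9 + (⅑)*(-28161) = -2/9 - 3129 = -28163/9 ≈ -3129.2)
U(T, Q) = √(5 + T + Q*T) (U(T, Q) = √(5 + (T + Q*T)) = √(5 + T + Q*T))
a = -55 + √59 (a = √(5 + 6 + 8*6) - 55 = √(5 + 6 + 48) - 55 = √59 - 55 = -55 + √59 ≈ -47.319)
h + 70*(a - 70) = -28163/9 + 70*((-55 + √59) - 70) = -28163/9 + 70*(-125 + √59) = -28163/9 + (-8750 + 70*√59) = -106913/9 + 70*√59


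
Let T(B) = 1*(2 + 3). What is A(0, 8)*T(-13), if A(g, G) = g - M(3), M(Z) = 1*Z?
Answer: -15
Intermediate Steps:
M(Z) = Z
T(B) = 5 (T(B) = 1*5 = 5)
A(g, G) = -3 + g (A(g, G) = g - 1*3 = g - 3 = -3 + g)
A(0, 8)*T(-13) = (-3 + 0)*5 = -3*5 = -15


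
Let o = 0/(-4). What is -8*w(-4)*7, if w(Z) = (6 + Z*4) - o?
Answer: 560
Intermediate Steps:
o = 0 (o = 0*(-¼) = 0)
w(Z) = 6 + 4*Z (w(Z) = (6 + Z*4) - 1*0 = (6 + 4*Z) + 0 = 6 + 4*Z)
-8*w(-4)*7 = -8*(6 + 4*(-4))*7 = -8*(6 - 16)*7 = -(-80)*7 = -8*(-70) = 560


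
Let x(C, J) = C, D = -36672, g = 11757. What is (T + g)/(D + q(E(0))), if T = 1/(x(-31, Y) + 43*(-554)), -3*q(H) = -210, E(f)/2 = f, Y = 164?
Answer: -140219860/436533753 ≈ -0.32121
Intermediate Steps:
E(f) = 2*f
q(H) = 70 (q(H) = -⅓*(-210) = 70)
T = -1/23853 (T = 1/(-31 + 43*(-554)) = 1/(-31 - 23822) = 1/(-23853) = -1/23853 ≈ -4.1923e-5)
(T + g)/(D + q(E(0))) = (-1/23853 + 11757)/(-36672 + 70) = (280439720/23853)/(-36602) = (280439720/23853)*(-1/36602) = -140219860/436533753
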